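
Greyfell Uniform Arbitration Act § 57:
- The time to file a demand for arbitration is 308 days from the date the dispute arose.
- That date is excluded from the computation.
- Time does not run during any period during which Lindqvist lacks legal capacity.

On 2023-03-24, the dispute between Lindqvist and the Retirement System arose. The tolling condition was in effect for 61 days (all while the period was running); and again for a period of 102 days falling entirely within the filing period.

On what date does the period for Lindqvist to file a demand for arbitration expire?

308 days after 2023-03-24 is January 26, 2024.
Tolling adds 61 days: January 26, 2024 + 61 days = March 27, 2024.
Tolling adds 102 days: March 27, 2024 + 102 days = July 7, 2024.

July 7, 2024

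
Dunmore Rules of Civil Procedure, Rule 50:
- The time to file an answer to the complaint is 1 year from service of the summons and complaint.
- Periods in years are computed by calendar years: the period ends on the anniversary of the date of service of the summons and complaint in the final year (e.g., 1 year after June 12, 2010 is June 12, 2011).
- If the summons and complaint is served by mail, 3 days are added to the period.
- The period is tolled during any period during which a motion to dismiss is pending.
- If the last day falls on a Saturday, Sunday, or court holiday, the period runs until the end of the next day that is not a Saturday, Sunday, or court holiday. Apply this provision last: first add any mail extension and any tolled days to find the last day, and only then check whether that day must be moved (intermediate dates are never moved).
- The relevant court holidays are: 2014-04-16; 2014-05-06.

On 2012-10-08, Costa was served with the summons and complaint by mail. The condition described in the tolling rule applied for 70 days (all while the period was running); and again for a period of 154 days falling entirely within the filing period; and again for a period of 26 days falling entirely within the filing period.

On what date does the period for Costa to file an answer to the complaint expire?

June 18, 2014

1 year after 2012-10-08 is October 8, 2013.
Service was by mail, adding 3 days: October 8, 2013 + 3 days = October 11, 2013.
Tolling adds 70 days: October 11, 2013 + 70 days = December 20, 2013.
Tolling adds 154 days: December 20, 2013 + 154 days = May 23, 2014.
Tolling adds 26 days: May 23, 2014 + 26 days = June 18, 2014.
June 18, 2014 is a Wednesday and not a court holiday, so no extension applies.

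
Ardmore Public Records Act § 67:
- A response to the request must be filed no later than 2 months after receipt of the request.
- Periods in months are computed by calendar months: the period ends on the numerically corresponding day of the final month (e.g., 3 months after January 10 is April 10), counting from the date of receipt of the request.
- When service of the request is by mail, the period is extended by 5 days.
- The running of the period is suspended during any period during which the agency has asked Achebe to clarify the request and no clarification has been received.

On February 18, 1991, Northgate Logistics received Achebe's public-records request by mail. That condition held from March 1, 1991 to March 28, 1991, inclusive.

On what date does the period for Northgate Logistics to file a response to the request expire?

2 months after February 18, 1991 is April 18, 1991.
Service was by mail, adding 5 days: April 18, 1991 + 5 days = April 23, 1991.
From March 1, 1991 through March 28, 1991 inclusive is 28 days; tolling adds 28 days: April 23, 1991 + 28 days = May 21, 1991.

May 21, 1991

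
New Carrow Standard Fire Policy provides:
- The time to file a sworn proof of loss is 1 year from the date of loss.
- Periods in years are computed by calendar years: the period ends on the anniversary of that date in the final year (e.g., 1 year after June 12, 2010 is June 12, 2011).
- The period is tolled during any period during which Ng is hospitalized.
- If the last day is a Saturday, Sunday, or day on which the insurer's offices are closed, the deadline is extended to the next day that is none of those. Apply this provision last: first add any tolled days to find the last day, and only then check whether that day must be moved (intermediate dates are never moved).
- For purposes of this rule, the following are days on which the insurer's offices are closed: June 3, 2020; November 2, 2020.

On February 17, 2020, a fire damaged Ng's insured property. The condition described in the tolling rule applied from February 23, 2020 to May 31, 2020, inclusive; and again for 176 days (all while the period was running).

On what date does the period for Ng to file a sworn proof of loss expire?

1 year after February 17, 2020 is February 17, 2021.
From February 23, 2020 through May 31, 2020 inclusive is 99 days; tolling adds 99 days: February 17, 2021 + 99 days = May 27, 2021.
Tolling adds 176 days: May 27, 2021 + 176 days = November 19, 2021.
November 19, 2021 is a Friday and not a day on which the insurer's offices are closed, so no extension applies.

November 19, 2021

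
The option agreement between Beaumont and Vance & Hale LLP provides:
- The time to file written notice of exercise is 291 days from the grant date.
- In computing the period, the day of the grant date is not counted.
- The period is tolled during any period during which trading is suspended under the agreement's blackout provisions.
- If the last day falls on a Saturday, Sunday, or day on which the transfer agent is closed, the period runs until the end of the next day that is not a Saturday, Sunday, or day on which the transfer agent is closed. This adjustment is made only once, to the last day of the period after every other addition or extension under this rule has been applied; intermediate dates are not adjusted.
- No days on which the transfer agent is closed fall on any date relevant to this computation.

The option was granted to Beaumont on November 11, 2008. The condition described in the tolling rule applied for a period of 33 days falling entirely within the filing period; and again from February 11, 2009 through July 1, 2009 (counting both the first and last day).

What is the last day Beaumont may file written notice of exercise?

291 days after November 11, 2008 is August 29, 2009.
Tolling adds 33 days: August 29, 2009 + 33 days = October 1, 2009.
From February 11, 2009 through July 1, 2009 inclusive is 141 days; tolling adds 141 days: October 1, 2009 + 141 days = February 19, 2010.
February 19, 2010 is a Friday and not a day on which the transfer agent is closed, so no extension applies.

February 19, 2010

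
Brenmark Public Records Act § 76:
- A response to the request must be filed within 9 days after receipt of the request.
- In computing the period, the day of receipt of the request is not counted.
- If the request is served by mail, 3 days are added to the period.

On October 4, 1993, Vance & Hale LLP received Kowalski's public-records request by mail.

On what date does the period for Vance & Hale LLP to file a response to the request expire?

9 days after October 4, 1993 is October 13, 1993.
Service was by mail, adding 3 days: October 13, 1993 + 3 days = October 16, 1993.

October 16, 1993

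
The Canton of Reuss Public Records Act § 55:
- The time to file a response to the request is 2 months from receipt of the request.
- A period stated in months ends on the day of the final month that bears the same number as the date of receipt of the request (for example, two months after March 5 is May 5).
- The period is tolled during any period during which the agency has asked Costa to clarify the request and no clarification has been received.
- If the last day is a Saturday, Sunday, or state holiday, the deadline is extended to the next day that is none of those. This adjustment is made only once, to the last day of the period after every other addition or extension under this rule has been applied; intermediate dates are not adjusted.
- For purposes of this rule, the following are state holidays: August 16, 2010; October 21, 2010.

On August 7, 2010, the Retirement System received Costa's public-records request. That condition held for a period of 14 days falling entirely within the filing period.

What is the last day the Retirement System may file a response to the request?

2 months after August 7, 2010 is October 7, 2010.
Tolling adds 14 days: October 7, 2010 + 14 days = October 21, 2010.
October 21, 2010 is a listed holiday. The next qualifying day is October 22, 2010.

October 22, 2010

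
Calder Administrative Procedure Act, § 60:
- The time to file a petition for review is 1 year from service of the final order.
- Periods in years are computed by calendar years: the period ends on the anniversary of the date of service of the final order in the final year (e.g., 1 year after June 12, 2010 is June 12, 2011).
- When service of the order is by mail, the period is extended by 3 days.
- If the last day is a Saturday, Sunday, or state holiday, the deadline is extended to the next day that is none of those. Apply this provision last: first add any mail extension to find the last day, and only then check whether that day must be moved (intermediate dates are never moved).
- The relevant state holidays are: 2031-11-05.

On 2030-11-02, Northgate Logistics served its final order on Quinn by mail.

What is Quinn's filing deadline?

1 year after 2030-11-02 is November 2, 2031.
Service was by mail, adding 3 days: November 2, 2031 + 3 days = November 5, 2031.
November 5, 2031 is a listed holiday. The next qualifying day is November 6, 2031.

November 6, 2031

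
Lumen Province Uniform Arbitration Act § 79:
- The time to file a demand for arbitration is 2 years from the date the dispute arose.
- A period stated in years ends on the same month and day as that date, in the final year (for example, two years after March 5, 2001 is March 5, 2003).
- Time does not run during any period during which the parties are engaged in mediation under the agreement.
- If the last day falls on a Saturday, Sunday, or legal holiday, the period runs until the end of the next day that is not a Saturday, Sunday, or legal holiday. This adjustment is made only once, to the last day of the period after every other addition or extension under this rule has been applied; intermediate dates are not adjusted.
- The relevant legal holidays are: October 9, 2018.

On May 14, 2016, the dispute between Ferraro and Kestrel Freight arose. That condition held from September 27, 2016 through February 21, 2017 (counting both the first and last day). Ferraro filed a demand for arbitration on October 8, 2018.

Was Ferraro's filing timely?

2 years after May 14, 2016 is May 14, 2018.
From September 27, 2016 through February 21, 2017 inclusive is 148 days; tolling adds 148 days: May 14, 2018 + 148 days = October 9, 2018.
October 9, 2018 is a listed holiday. The next qualifying day is October 10, 2018.
The deadline is October 10, 2018; the filing on October 8, 2018 is on or before that date.

Yes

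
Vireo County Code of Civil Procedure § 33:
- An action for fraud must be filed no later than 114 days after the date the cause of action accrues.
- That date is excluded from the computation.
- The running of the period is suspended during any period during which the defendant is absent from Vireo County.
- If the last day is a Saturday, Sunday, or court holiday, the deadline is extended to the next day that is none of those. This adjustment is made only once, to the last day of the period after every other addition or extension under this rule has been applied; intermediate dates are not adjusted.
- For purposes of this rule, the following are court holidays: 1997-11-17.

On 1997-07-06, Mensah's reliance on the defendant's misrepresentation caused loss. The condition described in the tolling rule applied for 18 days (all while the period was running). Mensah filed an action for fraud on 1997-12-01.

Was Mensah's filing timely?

No

114 days after 1997-07-06 is October 28, 1997.
Tolling adds 18 days: October 28, 1997 + 18 days = November 15, 1997.
November 15, 1997 is Saturday; November 16, 1997 is Sunday; November 17, 1997 is a listed holiday. The next qualifying day is November 18, 1997.
The deadline is November 18, 1997; the filing on December 1, 1997 is after that date.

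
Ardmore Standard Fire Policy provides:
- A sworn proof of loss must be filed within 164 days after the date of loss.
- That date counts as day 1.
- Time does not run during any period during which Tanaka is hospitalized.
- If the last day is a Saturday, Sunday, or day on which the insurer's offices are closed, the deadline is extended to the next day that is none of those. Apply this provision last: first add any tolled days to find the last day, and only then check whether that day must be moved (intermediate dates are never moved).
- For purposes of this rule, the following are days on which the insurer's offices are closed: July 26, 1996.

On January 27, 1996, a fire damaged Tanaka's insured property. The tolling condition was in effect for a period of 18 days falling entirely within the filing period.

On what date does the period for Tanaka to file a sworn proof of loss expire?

Counting January 27, 1996 as day 1, day 164 is July 8, 1996.
Tolling adds 18 days: July 8, 1996 + 18 days = July 26, 1996.
July 26, 1996 is a listed holiday; July 27, 1996 is Saturday; July 28, 1996 is Sunday. The next qualifying day is July 29, 1996.

July 29, 1996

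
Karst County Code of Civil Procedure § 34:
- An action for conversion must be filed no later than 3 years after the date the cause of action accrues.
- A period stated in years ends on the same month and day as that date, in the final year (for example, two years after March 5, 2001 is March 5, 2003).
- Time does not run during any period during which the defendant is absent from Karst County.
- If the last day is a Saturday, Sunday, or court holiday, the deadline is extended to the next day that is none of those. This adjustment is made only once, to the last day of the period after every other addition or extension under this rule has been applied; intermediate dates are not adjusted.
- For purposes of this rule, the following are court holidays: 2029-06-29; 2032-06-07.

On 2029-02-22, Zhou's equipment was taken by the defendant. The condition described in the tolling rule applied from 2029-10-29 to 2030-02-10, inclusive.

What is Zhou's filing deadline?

3 years after 2029-02-22 is February 22, 2032.
From October 29, 2029 through February 10, 2030 inclusive is 105 days; tolling adds 105 days: February 22, 2032 + 105 days = June 6, 2032.
June 6, 2032 is Sunday; June 7, 2032 is a listed holiday. The next qualifying day is June 8, 2032.

June 8, 2032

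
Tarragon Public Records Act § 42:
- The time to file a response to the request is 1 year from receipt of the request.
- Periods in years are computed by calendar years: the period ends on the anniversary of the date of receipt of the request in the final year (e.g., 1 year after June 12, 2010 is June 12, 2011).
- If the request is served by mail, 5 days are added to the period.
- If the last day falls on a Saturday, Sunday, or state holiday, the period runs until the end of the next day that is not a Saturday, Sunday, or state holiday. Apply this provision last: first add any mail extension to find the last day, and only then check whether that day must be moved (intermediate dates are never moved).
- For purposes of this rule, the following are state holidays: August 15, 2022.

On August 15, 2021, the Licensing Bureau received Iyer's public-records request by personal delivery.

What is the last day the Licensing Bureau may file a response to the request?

August 16, 2022

1 year after August 15, 2021 is August 15, 2022.
Service was not by mail, so no mail extension applies.
August 15, 2022 is a listed holiday. The next qualifying day is August 16, 2022.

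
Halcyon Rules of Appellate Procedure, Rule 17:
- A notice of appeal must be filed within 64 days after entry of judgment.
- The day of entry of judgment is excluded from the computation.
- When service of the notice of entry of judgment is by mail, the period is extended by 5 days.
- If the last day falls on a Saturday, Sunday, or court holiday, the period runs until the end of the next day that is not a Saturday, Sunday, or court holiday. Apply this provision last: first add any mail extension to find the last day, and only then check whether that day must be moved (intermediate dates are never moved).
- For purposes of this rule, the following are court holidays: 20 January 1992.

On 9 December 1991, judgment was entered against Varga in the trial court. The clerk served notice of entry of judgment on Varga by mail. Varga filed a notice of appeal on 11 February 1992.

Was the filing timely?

64 days after 9 December 1991 is February 11, 1992.
Service was by mail, adding 5 days: February 11, 1992 + 5 days = February 16, 1992.
February 16, 1992 is Sunday. The next qualifying day is February 17, 1992.
The deadline is February 17, 1992; the filing on February 11, 1992 is on or before that date.

Yes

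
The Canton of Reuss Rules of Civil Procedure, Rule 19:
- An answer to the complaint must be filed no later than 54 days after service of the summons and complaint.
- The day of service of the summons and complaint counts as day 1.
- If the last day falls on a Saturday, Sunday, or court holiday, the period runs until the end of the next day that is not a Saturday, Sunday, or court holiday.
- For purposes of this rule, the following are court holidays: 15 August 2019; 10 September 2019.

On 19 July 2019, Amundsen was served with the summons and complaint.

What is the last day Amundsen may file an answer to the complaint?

September 11, 2019

Counting 19 July 2019 as day 1, day 54 is September 10, 2019.
September 10, 2019 is a listed holiday. The next qualifying day is September 11, 2019.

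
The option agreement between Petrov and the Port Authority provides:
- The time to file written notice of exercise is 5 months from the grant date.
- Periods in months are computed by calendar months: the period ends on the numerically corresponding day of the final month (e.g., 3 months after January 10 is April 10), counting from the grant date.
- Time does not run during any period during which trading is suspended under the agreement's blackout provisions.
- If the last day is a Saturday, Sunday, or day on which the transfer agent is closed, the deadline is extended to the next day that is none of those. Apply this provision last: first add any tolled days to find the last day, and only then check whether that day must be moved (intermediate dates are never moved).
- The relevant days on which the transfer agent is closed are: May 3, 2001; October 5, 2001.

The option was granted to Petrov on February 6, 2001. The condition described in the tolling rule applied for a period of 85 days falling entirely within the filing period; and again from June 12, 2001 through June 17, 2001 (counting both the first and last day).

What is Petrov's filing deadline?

October 8, 2001

5 months after February 6, 2001 is July 6, 2001.
Tolling adds 85 days: July 6, 2001 + 85 days = September 29, 2001.
From June 12, 2001 through June 17, 2001 inclusive is 6 days; tolling adds 6 days: September 29, 2001 + 6 days = October 5, 2001.
October 5, 2001 is a listed holiday; October 6, 2001 is Saturday; October 7, 2001 is Sunday. The next qualifying day is October 8, 2001.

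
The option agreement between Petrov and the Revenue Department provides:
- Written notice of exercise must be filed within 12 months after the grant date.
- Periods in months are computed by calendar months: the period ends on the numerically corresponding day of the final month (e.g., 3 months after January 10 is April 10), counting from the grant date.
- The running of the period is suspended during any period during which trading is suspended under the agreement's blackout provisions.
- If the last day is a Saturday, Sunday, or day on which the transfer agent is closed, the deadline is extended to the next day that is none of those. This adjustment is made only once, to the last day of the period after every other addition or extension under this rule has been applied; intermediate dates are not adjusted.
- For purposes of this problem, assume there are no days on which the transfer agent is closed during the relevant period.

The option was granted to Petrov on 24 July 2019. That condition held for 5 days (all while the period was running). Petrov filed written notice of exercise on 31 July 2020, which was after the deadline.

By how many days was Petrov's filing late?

2 days

12 months after 24 July 2019 is July 24, 2020.
Tolling adds 5 days: July 24, 2020 + 5 days = July 29, 2020.
July 29, 2020 is a Wednesday and not a day on which the transfer agent is closed, so no extension applies.
The deadline is July 29, 2020; from July 29, 2020 to July 31, 2020 is 2 days.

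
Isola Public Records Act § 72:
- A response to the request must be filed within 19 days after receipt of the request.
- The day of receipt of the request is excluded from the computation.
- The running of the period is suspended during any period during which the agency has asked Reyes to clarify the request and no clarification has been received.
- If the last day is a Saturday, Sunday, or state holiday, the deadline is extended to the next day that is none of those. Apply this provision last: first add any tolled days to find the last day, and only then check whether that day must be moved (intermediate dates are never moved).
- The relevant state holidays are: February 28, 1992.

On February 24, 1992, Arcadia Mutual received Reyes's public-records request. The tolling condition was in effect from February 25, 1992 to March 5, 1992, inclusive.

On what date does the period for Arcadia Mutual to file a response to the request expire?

19 days after February 24, 1992 is March 14, 1992.
From February 25, 1992 through March 5, 1992 inclusive is 10 days; tolling adds 10 days: March 14, 1992 + 10 days = March 24, 1992.
March 24, 1992 is a Tuesday and not a state holiday, so no extension applies.

March 24, 1992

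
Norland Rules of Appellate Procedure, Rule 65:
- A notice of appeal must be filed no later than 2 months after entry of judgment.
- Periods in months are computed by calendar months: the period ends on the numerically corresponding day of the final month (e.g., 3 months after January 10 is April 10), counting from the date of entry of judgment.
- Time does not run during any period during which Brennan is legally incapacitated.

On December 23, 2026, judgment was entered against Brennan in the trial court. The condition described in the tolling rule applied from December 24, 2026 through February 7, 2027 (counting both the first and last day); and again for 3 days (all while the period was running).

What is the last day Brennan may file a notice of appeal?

April 13, 2027

2 months after December 23, 2026 is February 23, 2027.
From December 24, 2026 through February 7, 2027 inclusive is 46 days; tolling adds 46 days: February 23, 2027 + 46 days = April 10, 2027.
Tolling adds 3 days: April 10, 2027 + 3 days = April 13, 2027.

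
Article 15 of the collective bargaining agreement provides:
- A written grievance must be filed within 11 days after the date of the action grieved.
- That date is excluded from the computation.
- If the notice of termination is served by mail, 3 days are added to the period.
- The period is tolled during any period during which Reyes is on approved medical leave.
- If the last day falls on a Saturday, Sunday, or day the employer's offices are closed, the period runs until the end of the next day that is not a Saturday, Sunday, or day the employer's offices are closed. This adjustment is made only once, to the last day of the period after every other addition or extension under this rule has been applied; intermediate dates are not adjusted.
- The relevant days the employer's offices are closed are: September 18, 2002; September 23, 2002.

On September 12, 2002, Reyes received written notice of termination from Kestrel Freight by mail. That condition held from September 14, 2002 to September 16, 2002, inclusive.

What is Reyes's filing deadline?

September 30, 2002

11 days after September 12, 2002 is September 23, 2002.
Service was by mail, adding 3 days: September 23, 2002 + 3 days = September 26, 2002.
From September 14, 2002 through September 16, 2002 inclusive is 3 days; tolling adds 3 days: September 26, 2002 + 3 days = September 29, 2002.
September 29, 2002 is Sunday. The next qualifying day is September 30, 2002.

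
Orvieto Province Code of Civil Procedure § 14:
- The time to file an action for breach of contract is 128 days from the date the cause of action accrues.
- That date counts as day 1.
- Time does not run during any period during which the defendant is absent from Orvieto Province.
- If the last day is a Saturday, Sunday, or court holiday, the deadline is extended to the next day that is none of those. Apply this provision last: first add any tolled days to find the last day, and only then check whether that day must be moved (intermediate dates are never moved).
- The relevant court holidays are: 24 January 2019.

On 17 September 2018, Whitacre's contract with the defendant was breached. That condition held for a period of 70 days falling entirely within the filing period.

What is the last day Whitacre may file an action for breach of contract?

Counting 17 September 2018 as day 1, day 128 is January 22, 2019.
Tolling adds 70 days: January 22, 2019 + 70 days = April 2, 2019.
April 2, 2019 is a Tuesday and not a court holiday, so no extension applies.

April 2, 2019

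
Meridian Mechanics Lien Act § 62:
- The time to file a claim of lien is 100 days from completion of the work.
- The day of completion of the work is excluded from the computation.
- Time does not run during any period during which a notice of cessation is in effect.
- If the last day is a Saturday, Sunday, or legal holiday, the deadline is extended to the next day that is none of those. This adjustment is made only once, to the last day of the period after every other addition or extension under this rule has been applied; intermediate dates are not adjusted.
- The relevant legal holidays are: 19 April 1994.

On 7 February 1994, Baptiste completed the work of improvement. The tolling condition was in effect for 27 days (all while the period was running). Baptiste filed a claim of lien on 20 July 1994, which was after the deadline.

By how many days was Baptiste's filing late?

100 days after 7 February 1994 is May 18, 1994.
Tolling adds 27 days: May 18, 1994 + 27 days = June 14, 1994.
June 14, 1994 is a Tuesday and not a legal holiday, so no extension applies.
The deadline is June 14, 1994; from June 14, 1994 to July 20, 1994 is 36 days.

36 days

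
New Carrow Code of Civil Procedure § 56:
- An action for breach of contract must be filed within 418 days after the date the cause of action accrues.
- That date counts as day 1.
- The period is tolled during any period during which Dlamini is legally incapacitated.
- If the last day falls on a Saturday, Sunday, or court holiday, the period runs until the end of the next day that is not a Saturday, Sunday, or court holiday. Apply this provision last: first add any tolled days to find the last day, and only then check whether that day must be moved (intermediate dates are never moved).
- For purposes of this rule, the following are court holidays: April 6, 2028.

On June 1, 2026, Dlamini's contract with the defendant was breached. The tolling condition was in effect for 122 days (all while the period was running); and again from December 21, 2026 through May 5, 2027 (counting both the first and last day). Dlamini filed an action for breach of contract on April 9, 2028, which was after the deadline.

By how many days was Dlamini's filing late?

2 days

Counting June 1, 2026 as day 1, day 418 is July 23, 2027.
Tolling adds 122 days: July 23, 2027 + 122 days = November 22, 2027.
From December 21, 2026 through May 5, 2027 inclusive is 136 days; tolling adds 136 days: November 22, 2027 + 136 days = April 6, 2028.
April 6, 2028 is a listed holiday. The next qualifying day is April 7, 2028.
The deadline is April 7, 2028; from April 7, 2028 to April 9, 2028 is 2 days.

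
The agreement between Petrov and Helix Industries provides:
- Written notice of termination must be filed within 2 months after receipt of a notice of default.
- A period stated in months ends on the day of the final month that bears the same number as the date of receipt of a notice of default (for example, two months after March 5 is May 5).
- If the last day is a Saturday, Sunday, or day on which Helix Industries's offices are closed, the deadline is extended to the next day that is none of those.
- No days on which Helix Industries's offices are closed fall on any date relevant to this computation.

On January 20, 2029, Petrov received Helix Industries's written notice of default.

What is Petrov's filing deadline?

2 months after January 20, 2029 is March 20, 2029.
March 20, 2029 is a Tuesday and not a day on which Helix Industries's offices are closed, so no extension applies.

March 20, 2029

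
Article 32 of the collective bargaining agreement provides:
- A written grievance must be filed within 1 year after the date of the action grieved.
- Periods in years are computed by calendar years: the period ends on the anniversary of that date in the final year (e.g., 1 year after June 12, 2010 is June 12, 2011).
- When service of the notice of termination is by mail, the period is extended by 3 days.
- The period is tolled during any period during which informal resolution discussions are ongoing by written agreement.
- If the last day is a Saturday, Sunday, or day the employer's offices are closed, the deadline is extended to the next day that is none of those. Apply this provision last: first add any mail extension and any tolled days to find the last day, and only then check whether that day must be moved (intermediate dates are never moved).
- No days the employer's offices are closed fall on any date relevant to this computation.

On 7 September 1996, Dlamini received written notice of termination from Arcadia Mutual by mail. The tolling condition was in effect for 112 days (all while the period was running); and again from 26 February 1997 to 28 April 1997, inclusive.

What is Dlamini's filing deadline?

1 year after 7 September 1996 is September 7, 1997.
Service was by mail, adding 3 days: September 7, 1997 + 3 days = September 10, 1997.
Tolling adds 112 days: September 10, 1997 + 112 days = December 31, 1997.
From February 26, 1997 through April 28, 1997 inclusive is 62 days; tolling adds 62 days: December 31, 1997 + 62 days = March 3, 1998.
March 3, 1998 is a Tuesday and not a day the employer's offices are closed, so no extension applies.

March 3, 1998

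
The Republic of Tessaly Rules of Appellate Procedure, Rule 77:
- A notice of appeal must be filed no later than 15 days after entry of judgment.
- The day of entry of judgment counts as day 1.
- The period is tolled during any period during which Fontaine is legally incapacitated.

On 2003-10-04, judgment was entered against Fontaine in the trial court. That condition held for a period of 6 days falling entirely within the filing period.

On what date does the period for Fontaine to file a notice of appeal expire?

Counting 2003-10-04 as day 1, day 15 is October 18, 2003.
Tolling adds 6 days: October 18, 2003 + 6 days = October 24, 2003.

October 24, 2003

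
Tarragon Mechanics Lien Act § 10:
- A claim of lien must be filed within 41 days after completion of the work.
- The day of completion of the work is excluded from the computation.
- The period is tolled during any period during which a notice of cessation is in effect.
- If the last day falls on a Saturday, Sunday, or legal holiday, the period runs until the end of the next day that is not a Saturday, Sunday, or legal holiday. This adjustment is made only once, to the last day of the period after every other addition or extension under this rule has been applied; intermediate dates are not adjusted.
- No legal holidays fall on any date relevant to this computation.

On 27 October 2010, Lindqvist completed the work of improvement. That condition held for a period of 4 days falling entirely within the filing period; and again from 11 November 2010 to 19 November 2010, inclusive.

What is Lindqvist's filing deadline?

41 days after 27 October 2010 is December 7, 2010.
Tolling adds 4 days: December 7, 2010 + 4 days = December 11, 2010.
From November 11, 2010 through November 19, 2010 inclusive is 9 days; tolling adds 9 days: December 11, 2010 + 9 days = December 20, 2010.
December 20, 2010 is a Monday and not a legal holiday, so no extension applies.

December 20, 2010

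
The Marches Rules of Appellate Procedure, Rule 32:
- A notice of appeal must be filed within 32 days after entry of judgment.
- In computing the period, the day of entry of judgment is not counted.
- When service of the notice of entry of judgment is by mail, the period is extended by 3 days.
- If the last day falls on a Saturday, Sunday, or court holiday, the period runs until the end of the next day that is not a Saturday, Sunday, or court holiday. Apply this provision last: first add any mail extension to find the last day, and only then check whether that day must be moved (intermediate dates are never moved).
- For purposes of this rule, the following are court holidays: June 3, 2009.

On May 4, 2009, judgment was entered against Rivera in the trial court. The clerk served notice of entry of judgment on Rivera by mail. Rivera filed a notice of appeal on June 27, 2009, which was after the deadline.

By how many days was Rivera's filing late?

32 days after May 4, 2009 is June 5, 2009.
Service was by mail, adding 3 days: June 5, 2009 + 3 days = June 8, 2009.
June 8, 2009 is a Monday and not a court holiday, so no extension applies.
The deadline is June 8, 2009; from June 8, 2009 to June 27, 2009 is 19 days.

19 days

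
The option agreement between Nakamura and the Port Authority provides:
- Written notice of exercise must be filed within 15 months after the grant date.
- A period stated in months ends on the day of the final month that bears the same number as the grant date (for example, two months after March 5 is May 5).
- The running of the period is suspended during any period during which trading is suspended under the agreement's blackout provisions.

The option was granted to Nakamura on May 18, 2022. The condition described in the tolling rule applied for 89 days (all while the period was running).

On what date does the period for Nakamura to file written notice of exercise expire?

15 months after May 18, 2022 is August 18, 2023.
Tolling adds 89 days: August 18, 2023 + 89 days = November 15, 2023.

November 15, 2023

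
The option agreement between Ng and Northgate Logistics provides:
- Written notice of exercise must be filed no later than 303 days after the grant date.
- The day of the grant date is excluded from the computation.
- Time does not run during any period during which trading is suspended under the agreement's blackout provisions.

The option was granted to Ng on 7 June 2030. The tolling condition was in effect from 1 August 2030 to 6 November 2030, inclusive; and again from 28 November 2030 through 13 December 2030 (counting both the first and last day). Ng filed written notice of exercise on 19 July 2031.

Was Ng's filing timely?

Yes

303 days after 7 June 2030 is April 6, 2031.
From August 1, 2030 through November 6, 2030 inclusive is 98 days; tolling adds 98 days: April 6, 2031 + 98 days = July 13, 2031.
From November 28, 2030 through December 13, 2030 inclusive is 16 days; tolling adds 16 days: July 13, 2031 + 16 days = July 29, 2031.
The deadline is July 29, 2031; the filing on July 19, 2031 is on or before that date.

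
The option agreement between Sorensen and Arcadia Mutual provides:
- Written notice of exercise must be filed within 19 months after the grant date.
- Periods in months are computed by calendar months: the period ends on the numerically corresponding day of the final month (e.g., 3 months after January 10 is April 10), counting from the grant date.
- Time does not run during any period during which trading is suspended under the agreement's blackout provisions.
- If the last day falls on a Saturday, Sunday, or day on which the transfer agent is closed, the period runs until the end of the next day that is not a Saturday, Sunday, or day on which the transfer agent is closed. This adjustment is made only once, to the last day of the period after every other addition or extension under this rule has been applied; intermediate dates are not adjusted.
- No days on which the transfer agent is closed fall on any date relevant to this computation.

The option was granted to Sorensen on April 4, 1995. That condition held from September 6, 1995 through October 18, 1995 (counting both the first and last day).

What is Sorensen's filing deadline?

19 months after April 4, 1995 is November 4, 1996.
From September 6, 1995 through October 18, 1995 inclusive is 43 days; tolling adds 43 days: November 4, 1996 + 43 days = December 17, 1996.
December 17, 1996 is a Tuesday and not a day on which the transfer agent is closed, so no extension applies.

December 17, 1996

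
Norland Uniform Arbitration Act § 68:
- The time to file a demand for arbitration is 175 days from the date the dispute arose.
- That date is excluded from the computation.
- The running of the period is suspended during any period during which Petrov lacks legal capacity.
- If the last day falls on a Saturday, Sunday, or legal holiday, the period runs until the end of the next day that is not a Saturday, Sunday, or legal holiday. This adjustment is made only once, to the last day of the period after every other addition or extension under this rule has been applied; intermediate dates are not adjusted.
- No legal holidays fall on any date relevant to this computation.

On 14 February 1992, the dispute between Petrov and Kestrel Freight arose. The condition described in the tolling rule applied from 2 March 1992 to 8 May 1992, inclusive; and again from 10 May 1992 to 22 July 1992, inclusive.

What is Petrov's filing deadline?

December 28, 1992

175 days after 14 February 1992 is August 7, 1992.
From March 2, 1992 through May 8, 1992 inclusive is 68 days; tolling adds 68 days: August 7, 1992 + 68 days = October 14, 1992.
From May 10, 1992 through July 22, 1992 inclusive is 74 days; tolling adds 74 days: October 14, 1992 + 74 days = December 27, 1992.
December 27, 1992 is Sunday. The next qualifying day is December 28, 1992.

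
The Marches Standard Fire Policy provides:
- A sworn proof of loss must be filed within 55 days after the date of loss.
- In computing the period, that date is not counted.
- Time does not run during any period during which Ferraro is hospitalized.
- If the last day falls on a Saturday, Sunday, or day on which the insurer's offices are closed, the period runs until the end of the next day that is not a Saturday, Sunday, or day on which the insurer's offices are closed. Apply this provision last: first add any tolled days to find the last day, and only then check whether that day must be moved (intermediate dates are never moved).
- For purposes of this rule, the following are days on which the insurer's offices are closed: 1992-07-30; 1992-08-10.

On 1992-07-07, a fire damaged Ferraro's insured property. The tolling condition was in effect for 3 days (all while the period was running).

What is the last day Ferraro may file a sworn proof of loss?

September 3, 1992

55 days after 1992-07-07 is August 31, 1992.
Tolling adds 3 days: August 31, 1992 + 3 days = September 3, 1992.
September 3, 1992 is a Thursday and not a day on which the insurer's offices are closed, so no extension applies.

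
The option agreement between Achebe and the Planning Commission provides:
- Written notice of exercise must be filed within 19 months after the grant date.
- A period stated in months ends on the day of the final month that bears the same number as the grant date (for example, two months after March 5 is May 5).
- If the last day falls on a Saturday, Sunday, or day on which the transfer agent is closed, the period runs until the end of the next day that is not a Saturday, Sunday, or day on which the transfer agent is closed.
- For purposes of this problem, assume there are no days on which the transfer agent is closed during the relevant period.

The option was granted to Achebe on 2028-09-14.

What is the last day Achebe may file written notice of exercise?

19 months after 2028-09-14 is April 14, 2030.
April 14, 2030 is Sunday. The next qualifying day is April 15, 2030.

April 15, 2030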